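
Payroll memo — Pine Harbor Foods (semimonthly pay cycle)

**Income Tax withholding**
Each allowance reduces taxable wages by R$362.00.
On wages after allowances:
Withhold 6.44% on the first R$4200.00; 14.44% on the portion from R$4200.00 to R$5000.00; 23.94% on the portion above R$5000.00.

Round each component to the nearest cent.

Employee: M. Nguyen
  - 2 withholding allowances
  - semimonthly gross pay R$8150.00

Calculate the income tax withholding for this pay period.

Income Tax: taxable = R$8150.00 − 2×R$362.00 = R$7426.00
  R$386.00 + 23.94% × (R$7426.00 − R$5000.00) = R$386.00 + 23.94% × R$2426.00 = R$966.78

R$966.78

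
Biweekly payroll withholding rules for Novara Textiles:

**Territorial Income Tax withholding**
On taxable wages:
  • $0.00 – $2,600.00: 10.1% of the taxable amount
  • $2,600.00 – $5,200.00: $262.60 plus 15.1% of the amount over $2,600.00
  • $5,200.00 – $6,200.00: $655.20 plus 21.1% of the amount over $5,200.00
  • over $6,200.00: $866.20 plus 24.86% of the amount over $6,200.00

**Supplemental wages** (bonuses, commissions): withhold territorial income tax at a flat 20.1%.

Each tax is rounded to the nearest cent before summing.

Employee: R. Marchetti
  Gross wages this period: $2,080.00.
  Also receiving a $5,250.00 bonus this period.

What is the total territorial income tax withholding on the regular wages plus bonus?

Territorial Income Tax: taxable = $2,080.00
  10.1% × $2,080.00 = $210.08
Supplemental (20.1% flat on bonus): 20.1% × $5,250.00 = $1,055.25
Total territorial income tax: $210.08 + $1,055.25 = $1,265.33

$1,265.33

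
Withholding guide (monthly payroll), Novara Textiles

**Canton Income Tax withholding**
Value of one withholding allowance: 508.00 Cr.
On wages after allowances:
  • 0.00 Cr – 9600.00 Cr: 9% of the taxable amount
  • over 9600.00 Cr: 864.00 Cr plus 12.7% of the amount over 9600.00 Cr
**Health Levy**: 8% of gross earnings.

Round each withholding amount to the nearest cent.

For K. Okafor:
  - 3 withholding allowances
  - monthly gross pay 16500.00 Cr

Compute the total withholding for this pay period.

Canton Income Tax: taxable = 16500.00 Cr − 3×508.00 Cr = 14976.00 Cr
  864.00 Cr + 12.7% × (14976.00 Cr − 9600.00 Cr) = 864.00 Cr + 12.7% × 5376.00 Cr = 1546.75 Cr
Health Levy: 8% × 16500.00 Cr = 1320.00 Cr
Total: 1546.75 Cr + 1320.00 Cr = 2866.75 Cr

2866.75 Cr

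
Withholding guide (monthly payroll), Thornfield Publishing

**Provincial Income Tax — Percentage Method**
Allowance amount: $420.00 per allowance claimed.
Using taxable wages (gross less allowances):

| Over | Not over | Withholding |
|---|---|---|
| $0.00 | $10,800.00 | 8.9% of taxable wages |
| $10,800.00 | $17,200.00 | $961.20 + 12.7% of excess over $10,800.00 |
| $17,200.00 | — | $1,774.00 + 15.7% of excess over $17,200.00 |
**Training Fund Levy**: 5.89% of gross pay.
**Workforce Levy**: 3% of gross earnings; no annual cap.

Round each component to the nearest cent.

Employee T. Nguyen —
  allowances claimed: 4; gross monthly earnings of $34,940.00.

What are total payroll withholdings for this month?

$7,401.59

Provincial Income Tax: taxable = $34,940.00 − 4×$420.00 = $33,260.00
  $1,774.00 + 15.7% × ($33,260.00 − $17,200.00) = $1,774.00 + 15.7% × $16,060.00 = $4,295.42
Training Fund Levy: 5.89% × $34,940.00 = $2,057.97
Workforce Levy: 3% × $34,940.00 = $1,048.20
Total: $4,295.42 + $2,057.97 + $1,048.20 = $7,401.59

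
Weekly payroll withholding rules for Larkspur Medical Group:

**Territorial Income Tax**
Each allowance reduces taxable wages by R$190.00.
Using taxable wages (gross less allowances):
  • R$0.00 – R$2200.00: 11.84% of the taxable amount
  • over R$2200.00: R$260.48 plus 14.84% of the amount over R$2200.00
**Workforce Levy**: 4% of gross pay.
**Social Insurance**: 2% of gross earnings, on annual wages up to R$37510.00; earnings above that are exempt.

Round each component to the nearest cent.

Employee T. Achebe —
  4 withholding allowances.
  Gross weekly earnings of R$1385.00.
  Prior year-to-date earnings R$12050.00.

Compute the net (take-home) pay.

R$1227.90

Territorial Income Tax: taxable = R$1385.00 − 4×R$190.00 = R$625.00
  11.84% × R$625.00 = R$74.00
Workforce Levy: 4% × R$1385.00 = R$55.40
Social Insurance: 2% × R$1385.00 = R$27.70
Total withheld: R$74.00 + R$55.40 + R$27.70 = R$157.10
Net pay: R$1385.00 − R$157.10 = R$1227.90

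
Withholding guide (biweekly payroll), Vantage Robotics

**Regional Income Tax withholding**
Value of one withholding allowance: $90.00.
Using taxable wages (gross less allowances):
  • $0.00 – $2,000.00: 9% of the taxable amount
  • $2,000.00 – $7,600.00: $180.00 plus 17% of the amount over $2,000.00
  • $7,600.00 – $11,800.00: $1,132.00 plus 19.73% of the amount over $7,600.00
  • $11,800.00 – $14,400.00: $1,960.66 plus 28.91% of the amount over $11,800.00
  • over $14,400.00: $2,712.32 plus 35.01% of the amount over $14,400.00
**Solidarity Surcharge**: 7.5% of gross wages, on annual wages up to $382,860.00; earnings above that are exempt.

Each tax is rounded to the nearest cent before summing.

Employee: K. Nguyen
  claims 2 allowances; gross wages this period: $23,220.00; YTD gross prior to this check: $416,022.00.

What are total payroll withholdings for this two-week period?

Regional Income Tax: taxable = $23,220.00 − 2×$90.00 = $23,040.00
  $2,712.32 + 35.01% × ($23,040.00 − $14,400.00) = $2,712.32 + 35.01% × $8,640.00 = $5,737.18
Solidarity Surcharge: YTD $416,022.00 ≥ cap $382,860.00 → $0.00
Total: $5,737.18 + $0.00 = $5,737.18

$5,737.18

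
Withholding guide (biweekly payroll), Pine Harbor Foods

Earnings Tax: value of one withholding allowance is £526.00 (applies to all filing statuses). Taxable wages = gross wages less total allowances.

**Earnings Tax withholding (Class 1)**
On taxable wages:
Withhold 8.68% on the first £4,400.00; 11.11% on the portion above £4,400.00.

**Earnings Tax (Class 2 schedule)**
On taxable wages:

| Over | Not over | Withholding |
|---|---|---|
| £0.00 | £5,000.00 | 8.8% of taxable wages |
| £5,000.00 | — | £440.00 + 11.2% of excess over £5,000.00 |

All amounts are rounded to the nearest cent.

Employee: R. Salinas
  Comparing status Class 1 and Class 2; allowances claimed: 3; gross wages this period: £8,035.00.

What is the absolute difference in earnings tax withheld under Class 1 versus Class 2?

£7.27

Earnings Tax (Class 1): taxable = £8,035.00 − 3×£526.00 = £6,457.00
  £381.92 + 11.11% × (£6,457.00 − £4,400.00) = £381.92 + 11.11% × £2,057.00 = £610.45
Earnings Tax (Class 2): taxable = £8,035.00 − 3×£526.00 = £6,457.00
  £440.00 + 11.2% × (£6,457.00 − £5,000.00) = £440.00 + 11.2% × £1,457.00 = £603.18
Difference: |£610.45 − £603.18| = £7.27 (higher under Class 1)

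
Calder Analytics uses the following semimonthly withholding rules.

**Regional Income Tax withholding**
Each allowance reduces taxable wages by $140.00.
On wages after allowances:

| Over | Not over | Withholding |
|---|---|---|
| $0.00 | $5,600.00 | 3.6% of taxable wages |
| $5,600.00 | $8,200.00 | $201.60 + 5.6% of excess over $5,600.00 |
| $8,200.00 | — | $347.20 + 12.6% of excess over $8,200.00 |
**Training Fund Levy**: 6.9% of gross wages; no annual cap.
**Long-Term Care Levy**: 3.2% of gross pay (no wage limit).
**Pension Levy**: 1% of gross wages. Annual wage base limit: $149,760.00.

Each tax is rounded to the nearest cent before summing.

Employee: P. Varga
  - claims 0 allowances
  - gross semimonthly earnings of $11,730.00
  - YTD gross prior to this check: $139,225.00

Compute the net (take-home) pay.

Regional Income Tax: taxable = $11,730.00
  $347.20 + 12.6% × ($11,730.00 − $8,200.00) = $347.20 + 12.6% × $3,530.00 = $791.98
Training Fund Levy: 6.9% × $11,730.00 = $809.37
Long-Term Care Levy: 3.2% × $11,730.00 = $375.36
Pension Levy: cap $149,760.00 − YTD $139,225.00 = $10,535.00 subject; 1% × $10,535.00 = $105.35
Total withheld: $791.98 + $809.37 + $375.36 + $105.35 = $2,082.06
Net pay: $11,730.00 − $2,082.06 = $9,647.94

$9,647.94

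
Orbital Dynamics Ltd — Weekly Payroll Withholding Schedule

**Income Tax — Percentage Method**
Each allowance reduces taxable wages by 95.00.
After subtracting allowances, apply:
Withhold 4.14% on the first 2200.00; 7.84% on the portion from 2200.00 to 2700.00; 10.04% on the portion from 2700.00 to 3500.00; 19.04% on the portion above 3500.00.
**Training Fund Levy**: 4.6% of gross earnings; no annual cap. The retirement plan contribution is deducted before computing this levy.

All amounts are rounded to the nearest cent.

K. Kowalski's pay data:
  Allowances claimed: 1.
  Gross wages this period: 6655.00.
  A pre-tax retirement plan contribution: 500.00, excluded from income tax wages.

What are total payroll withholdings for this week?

Income Tax: taxable = 6655.00 − 500.00 − 1×95.00 = 6060.00
  210.60 + 19.04% × (6060.00 − 3500.00) = 210.60 + 19.04% × 2560.00 = 698.02
Training Fund Levy: 4.6% × 6155.00 = 283.13
Total: 698.02 + 283.13 = 981.15

981.15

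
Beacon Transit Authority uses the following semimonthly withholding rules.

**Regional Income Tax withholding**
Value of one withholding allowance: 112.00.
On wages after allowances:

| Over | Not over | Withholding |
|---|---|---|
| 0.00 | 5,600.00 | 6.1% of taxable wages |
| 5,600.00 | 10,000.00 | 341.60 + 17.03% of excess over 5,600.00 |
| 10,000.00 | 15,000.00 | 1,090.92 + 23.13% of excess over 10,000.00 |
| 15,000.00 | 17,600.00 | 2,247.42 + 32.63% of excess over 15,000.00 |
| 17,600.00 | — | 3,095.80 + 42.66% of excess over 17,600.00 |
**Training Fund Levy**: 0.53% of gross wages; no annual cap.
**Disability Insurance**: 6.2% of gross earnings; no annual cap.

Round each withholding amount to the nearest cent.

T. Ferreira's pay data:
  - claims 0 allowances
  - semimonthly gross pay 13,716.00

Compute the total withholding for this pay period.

2,873.51

Regional Income Tax: taxable = 13,716.00
  1,090.92 + 23.13% × (13,716.00 − 10,000.00) = 1,090.92 + 23.13% × 3,716.00 = 1,950.43
Training Fund Levy: 0.53% × 13,716.00 = 72.69
Disability Insurance: 6.2% × 13,716.00 = 850.39
Total: 1,950.43 + 72.69 + 850.39 = 2,873.51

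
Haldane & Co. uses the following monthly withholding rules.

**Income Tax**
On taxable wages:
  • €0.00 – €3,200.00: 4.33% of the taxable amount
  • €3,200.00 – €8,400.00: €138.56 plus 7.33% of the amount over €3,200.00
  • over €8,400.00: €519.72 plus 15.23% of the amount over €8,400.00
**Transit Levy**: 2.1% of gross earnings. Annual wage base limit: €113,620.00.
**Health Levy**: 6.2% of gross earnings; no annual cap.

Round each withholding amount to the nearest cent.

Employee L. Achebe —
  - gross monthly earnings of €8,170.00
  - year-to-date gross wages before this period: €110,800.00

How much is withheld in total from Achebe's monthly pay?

Income Tax: taxable = €8,170.00
  €138.56 + 7.33% × (€8,170.00 − €3,200.00) = €138.56 + 7.33% × €4,970.00 = €502.86
Transit Levy: cap €113,620.00 − YTD €110,800.00 = €2,820.00 subject; 2.1% × €2,820.00 = €59.22
Health Levy: 6.2% × €8,170.00 = €506.54
Total: €502.86 + €59.22 + €506.54 = €1,068.62

€1,068.62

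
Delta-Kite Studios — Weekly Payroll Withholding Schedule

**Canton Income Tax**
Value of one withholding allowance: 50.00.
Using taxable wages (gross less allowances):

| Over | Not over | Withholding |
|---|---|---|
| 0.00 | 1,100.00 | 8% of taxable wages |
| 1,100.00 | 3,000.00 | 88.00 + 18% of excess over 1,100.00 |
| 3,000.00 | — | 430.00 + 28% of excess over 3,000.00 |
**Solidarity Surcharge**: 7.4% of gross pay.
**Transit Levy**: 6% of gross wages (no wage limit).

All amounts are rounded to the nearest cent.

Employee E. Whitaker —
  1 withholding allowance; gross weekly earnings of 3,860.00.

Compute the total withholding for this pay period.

Canton Income Tax: taxable = 3,860.00 − 1×50.00 = 3,810.00
  430.00 + 28% × (3,810.00 − 3,000.00) = 430.00 + 28% × 810.00 = 656.80
Solidarity Surcharge: 7.4% × 3,860.00 = 285.64
Transit Levy: 6% × 3,860.00 = 231.60
Total: 656.80 + 285.64 + 231.60 = 1,174.04

1,174.04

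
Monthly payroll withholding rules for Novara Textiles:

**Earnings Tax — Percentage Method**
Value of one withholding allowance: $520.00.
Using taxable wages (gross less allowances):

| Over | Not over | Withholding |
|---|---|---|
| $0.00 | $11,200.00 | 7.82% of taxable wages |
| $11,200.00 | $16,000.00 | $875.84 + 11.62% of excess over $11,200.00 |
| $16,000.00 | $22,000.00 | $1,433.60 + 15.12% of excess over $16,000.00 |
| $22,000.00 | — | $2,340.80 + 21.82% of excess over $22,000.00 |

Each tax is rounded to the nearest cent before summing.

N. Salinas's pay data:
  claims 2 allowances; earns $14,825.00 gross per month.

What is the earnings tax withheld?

$1,176.22

Earnings Tax: taxable = $14,825.00 − 2×$520.00 = $13,785.00
  $875.84 + 11.62% × ($13,785.00 − $11,200.00) = $875.84 + 11.62% × $2,585.00 = $1,176.22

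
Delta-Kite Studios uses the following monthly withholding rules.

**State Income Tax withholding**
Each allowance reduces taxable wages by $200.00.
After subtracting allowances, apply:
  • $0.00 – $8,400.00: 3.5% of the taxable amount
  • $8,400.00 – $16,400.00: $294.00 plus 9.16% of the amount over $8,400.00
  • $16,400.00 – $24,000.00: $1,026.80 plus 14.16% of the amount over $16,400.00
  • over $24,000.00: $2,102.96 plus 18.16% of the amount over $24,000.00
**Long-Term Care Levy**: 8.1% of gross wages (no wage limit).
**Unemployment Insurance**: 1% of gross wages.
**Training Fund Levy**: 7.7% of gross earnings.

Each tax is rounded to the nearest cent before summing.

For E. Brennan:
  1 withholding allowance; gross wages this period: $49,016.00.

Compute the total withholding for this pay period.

State Income Tax: taxable = $49,016.00 − 1×$200.00 = $48,816.00
  $2,102.96 + 18.16% × ($48,816.00 − $24,000.00) = $2,102.96 + 18.16% × $24,816.00 = $6,609.55
Long-Term Care Levy: 8.1% × $49,016.00 = $3,970.30
Unemployment Insurance: 1% × $49,016.00 = $490.16
Training Fund Levy: 7.7% × $49,016.00 = $3,774.23
Total: $6,609.55 + $3,970.30 + $490.16 + $3,774.23 = $14,844.24

$14,844.24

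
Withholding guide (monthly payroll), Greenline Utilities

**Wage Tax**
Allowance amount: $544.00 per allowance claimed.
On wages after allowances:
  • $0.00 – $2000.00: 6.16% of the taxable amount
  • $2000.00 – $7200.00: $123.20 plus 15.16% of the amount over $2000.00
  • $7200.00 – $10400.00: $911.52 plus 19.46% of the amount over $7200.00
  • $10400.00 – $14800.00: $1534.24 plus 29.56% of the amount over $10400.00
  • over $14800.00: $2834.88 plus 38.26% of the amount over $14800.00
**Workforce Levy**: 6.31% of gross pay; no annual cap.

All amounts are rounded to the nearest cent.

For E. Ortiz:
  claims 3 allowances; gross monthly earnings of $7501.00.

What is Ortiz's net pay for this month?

Wage Tax: taxable = $7501.00 − 3×$544.00 = $5869.00
  $123.20 + 15.16% × ($5869.00 − $2000.00) = $123.20 + 15.16% × $3869.00 = $709.74
Workforce Levy: 6.31% × $7501.00 = $473.31
Total withheld: $709.74 + $473.31 = $1183.05
Net pay: $7501.00 − $1183.05 = $6317.95

$6317.95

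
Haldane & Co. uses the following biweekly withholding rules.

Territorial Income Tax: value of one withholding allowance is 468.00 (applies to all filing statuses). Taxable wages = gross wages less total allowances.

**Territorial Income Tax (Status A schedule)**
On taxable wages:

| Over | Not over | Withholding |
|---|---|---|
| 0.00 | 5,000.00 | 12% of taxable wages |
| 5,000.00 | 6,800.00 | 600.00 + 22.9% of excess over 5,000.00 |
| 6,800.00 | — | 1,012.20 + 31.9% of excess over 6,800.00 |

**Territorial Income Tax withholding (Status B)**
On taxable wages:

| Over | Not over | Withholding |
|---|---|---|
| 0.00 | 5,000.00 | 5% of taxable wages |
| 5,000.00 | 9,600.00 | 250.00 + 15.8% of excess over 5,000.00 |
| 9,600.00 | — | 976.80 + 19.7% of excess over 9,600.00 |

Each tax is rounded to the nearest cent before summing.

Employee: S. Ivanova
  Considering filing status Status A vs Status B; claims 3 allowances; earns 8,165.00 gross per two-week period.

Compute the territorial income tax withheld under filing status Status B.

Territorial Income Tax (Status B): taxable = 8,165.00 − 3×468.00 = 6,761.00
  250.00 + 15.8% × (6,761.00 − 5,000.00) = 250.00 + 15.8% × 1,761.00 = 528.24

528.24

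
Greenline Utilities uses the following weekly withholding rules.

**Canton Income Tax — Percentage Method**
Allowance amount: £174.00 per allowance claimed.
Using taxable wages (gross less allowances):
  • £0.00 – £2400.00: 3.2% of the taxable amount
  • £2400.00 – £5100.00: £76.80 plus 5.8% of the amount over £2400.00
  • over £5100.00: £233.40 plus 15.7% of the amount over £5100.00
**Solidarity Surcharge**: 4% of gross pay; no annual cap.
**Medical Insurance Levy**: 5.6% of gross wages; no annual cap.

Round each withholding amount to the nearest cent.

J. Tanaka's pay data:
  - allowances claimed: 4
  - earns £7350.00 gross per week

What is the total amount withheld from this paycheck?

£1182.98

Canton Income Tax: taxable = £7350.00 − 4×£174.00 = £6654.00
  £233.40 + 15.7% × (£6654.00 − £5100.00) = £233.40 + 15.7% × £1554.00 = £477.38
Solidarity Surcharge: 4% × £7350.00 = £294.00
Medical Insurance Levy: 5.6% × £7350.00 = £411.60
Total: £477.38 + £294.00 + £411.60 = £1182.98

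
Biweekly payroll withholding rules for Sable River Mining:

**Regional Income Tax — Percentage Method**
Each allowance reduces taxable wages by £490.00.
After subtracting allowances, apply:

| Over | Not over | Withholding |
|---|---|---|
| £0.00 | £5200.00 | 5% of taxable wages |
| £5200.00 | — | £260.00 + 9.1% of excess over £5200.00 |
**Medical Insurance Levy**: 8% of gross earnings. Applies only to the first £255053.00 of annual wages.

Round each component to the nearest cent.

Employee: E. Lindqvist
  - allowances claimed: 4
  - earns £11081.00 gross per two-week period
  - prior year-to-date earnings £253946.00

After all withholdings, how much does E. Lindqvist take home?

Regional Income Tax: taxable = £11081.00 − 4×£490.00 = £9121.00
  £260.00 + 9.1% × (£9121.00 − £5200.00) = £260.00 + 9.1% × £3921.00 = £616.81
Medical Insurance Levy: cap £255053.00 − YTD £253946.00 = £1107.00 subject; 8% × £1107.00 = £88.56
Total withheld: £616.81 + £88.56 = £705.37
Net pay: £11081.00 − £705.37 = £10375.63

£10375.63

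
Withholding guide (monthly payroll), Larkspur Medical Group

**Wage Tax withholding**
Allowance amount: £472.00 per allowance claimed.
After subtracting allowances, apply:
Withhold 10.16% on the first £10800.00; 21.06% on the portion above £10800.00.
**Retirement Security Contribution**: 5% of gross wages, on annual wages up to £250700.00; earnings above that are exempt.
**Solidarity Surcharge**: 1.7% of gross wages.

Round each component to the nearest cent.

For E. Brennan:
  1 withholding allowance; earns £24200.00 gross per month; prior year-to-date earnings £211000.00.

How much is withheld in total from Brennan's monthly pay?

Wage Tax: taxable = £24200.00 − 1×£472.00 = £23728.00
  £1097.28 + 21.06% × (£23728.00 − £10800.00) = £1097.28 + 21.06% × £12928.00 = £3819.92
Retirement Security Contribution: 5% × £24200.00 = £1210.00
Solidarity Surcharge: 1.7% × £24200.00 = £411.40
Total: £3819.92 + £1210.00 + £411.40 = £5441.32

£5441.32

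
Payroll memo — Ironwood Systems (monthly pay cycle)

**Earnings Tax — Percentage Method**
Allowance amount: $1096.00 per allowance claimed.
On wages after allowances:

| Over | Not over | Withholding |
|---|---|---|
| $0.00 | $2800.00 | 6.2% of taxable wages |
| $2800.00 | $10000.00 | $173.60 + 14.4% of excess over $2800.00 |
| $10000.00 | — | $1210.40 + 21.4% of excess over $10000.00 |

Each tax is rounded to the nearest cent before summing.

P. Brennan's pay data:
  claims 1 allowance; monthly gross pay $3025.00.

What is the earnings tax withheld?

$119.60

Earnings Tax: taxable = $3025.00 − 1×$1096.00 = $1929.00
  6.2% × $1929.00 = $119.60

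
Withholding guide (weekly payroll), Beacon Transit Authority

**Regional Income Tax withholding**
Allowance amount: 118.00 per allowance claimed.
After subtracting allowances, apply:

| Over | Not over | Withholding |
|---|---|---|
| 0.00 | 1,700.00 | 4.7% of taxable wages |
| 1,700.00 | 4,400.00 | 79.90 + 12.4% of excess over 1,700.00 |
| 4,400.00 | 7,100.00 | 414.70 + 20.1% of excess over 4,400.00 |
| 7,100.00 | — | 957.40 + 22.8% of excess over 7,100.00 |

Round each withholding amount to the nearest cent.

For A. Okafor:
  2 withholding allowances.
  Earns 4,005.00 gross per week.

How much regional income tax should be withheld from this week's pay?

336.46

Regional Income Tax: taxable = 4,005.00 − 2×118.00 = 3,769.00
  79.90 + 12.4% × (3,769.00 − 1,700.00) = 79.90 + 12.4% × 2,069.00 = 336.46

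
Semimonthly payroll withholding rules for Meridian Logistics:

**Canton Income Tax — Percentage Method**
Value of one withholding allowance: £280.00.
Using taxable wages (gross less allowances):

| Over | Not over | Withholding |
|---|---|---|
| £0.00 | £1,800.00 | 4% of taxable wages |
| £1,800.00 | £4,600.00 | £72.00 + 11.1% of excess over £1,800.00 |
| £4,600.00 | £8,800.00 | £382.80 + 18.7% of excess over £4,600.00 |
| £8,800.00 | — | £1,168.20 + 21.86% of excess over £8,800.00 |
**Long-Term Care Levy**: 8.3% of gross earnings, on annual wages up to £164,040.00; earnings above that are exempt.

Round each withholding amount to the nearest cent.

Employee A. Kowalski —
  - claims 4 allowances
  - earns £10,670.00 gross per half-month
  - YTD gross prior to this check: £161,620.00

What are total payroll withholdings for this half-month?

Canton Income Tax: taxable = £10,670.00 − 4×£280.00 = £9,550.00
  £1,168.20 + 21.86% × (£9,550.00 − £8,800.00) = £1,168.20 + 21.86% × £750.00 = £1,332.15
Long-Term Care Levy: cap £164,040.00 − YTD £161,620.00 = £2,420.00 subject; 8.3% × £2,420.00 = £200.86
Total: £1,332.15 + £200.86 = £1,533.01

£1,533.01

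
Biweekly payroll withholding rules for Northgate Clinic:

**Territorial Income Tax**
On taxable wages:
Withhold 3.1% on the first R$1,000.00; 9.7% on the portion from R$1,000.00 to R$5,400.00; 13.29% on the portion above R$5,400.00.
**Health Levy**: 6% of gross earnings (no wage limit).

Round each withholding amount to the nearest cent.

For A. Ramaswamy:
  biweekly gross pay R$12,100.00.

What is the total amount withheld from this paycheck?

R$2,074.23

Territorial Income Tax: taxable = R$12,100.00
  R$457.80 + 13.29% × (R$12,100.00 − R$5,400.00) = R$457.80 + 13.29% × R$6,700.00 = R$1,348.23
Health Levy: 6% × R$12,100.00 = R$726.00
Total: R$1,348.23 + R$726.00 = R$2,074.23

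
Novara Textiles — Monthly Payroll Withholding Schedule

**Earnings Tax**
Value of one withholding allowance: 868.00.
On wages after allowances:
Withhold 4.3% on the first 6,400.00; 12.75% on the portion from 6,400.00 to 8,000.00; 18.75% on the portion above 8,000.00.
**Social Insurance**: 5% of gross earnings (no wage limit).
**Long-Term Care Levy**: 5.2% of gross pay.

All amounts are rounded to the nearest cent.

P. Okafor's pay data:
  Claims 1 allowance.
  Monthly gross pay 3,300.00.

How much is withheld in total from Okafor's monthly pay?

Earnings Tax: taxable = 3,300.00 − 1×868.00 = 2,432.00
  4.3% × 2,432.00 = 104.58
Social Insurance: 5% × 3,300.00 = 165.00
Long-Term Care Levy: 5.2% × 3,300.00 = 171.60
Total: 104.58 + 165.00 + 171.60 = 441.18

441.18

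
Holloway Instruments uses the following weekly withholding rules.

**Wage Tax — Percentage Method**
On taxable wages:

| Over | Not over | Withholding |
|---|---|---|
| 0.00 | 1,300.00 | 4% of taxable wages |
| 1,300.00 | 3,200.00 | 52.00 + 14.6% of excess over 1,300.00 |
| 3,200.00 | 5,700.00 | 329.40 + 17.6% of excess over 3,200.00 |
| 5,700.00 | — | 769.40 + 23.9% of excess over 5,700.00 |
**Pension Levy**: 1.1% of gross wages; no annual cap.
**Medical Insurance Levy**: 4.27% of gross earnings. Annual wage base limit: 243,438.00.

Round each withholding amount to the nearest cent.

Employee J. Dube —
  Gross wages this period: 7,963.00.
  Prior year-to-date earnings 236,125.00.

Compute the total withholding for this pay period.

1,710.12

Wage Tax: taxable = 7,963.00
  769.40 + 23.9% × (7,963.00 − 5,700.00) = 769.40 + 23.9% × 2,263.00 = 1,310.26
Pension Levy: 1.1% × 7,963.00 = 87.59
Medical Insurance Levy: cap 243,438.00 − YTD 236,125.00 = 7,313.00 subject; 4.27% × 7,313.00 = 312.27
Total: 1,310.26 + 87.59 + 312.27 = 1,710.12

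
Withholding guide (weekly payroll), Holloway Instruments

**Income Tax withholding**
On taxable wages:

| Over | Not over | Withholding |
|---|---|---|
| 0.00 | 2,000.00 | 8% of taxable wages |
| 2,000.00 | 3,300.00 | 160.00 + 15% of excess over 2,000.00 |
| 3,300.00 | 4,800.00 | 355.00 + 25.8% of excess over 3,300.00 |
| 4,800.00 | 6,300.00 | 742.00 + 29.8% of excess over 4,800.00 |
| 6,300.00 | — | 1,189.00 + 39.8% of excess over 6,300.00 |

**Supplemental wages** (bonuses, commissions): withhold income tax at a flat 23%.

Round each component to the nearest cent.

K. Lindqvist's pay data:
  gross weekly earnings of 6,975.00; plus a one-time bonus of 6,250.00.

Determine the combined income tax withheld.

2,895.15

Income Tax: taxable = 6,975.00
  1,189.00 + 39.8% × (6,975.00 − 6,300.00) = 1,189.00 + 39.8% × 675.00 = 1,457.65
Supplemental (23% flat on bonus): 23% × 6,250.00 = 1,437.50
Total income tax: 1,457.65 + 1,437.50 = 2,895.15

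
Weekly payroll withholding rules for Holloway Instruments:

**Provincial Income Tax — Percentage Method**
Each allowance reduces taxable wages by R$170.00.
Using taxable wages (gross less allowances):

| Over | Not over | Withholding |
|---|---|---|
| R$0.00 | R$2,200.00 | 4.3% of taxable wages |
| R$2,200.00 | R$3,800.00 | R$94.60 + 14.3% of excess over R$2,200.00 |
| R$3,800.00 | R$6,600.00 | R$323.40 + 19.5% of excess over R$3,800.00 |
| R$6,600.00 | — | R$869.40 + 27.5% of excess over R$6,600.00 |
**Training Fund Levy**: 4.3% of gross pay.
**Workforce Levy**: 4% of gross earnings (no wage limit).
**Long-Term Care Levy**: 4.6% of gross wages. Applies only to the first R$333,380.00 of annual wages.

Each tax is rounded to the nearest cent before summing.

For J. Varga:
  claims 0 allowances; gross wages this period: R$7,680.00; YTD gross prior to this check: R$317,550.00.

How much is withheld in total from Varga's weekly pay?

Provincial Income Tax: taxable = R$7,680.00
  R$869.40 + 27.5% × (R$7,680.00 − R$6,600.00) = R$869.40 + 27.5% × R$1,080.00 = R$1,166.40
Training Fund Levy: 4.3% × R$7,680.00 = R$330.24
Workforce Levy: 4% × R$7,680.00 = R$307.20
Long-Term Care Levy: 4.6% × R$7,680.00 = R$353.28
Total: R$1,166.40 + R$330.24 + R$307.20 + R$353.28 = R$2,157.12

R$2,157.12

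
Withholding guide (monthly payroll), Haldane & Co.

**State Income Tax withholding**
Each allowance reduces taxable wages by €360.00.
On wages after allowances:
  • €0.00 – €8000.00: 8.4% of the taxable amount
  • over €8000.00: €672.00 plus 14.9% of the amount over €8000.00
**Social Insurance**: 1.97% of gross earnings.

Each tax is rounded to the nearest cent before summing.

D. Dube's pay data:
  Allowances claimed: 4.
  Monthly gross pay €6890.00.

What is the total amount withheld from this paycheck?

State Income Tax: taxable = €6890.00 − 4×€360.00 = €5450.00
  8.4% × €5450.00 = €457.80
Social Insurance: 1.97% × €6890.00 = €135.73
Total: €457.80 + €135.73 = €593.53

€593.53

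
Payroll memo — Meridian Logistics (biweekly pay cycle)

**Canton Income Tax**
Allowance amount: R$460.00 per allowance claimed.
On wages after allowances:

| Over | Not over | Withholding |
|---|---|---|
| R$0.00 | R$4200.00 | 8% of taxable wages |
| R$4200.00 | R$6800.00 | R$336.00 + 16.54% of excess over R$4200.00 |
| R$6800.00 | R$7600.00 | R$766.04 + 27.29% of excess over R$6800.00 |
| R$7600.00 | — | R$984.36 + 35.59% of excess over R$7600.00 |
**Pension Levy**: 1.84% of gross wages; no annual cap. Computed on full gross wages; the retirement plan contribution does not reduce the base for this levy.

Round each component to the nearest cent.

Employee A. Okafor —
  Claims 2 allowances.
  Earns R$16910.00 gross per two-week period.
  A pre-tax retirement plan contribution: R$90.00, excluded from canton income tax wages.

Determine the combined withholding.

Canton Income Tax: taxable = R$16910.00 − R$90.00 − 2×R$460.00 = R$15900.00
  R$984.36 + 35.59% × (R$15900.00 − R$7600.00) = R$984.36 + 35.59% × R$8300.00 = R$3938.33
Pension Levy: 1.84% × R$16910.00 = R$311.14
Total: R$3938.33 + R$311.14 = R$4249.47

R$4249.47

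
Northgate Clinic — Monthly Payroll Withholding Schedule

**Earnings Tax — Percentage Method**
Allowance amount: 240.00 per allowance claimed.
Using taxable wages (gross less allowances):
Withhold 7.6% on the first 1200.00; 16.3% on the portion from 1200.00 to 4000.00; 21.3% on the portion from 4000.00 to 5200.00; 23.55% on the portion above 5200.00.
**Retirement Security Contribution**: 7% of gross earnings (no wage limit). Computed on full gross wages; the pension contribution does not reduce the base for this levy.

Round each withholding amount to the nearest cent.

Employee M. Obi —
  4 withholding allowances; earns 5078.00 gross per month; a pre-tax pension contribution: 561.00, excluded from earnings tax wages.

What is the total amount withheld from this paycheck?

Earnings Tax: taxable = 5078.00 − 561.00 − 4×240.00 = 3557.00
  91.20 + 16.3% × (3557.00 − 1200.00) = 91.20 + 16.3% × 2357.00 = 475.39
Retirement Security Contribution: 7% × 5078.00 = 355.46
Total: 475.39 + 355.46 = 830.85

830.85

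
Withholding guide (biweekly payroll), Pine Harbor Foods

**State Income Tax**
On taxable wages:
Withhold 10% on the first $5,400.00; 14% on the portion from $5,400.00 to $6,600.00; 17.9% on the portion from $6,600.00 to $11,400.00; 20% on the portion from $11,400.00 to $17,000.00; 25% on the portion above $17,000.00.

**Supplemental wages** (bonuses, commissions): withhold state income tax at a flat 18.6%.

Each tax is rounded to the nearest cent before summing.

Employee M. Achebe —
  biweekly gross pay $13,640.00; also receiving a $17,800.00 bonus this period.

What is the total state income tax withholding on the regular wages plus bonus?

$5,326.00

State Income Tax: taxable = $13,640.00
  $1,567.20 + 20% × ($13,640.00 − $11,400.00) = $1,567.20 + 20% × $2,240.00 = $2,015.20
Supplemental (18.6% flat on bonus): 18.6% × $17,800.00 = $3,310.80
Total state income tax: $2,015.20 + $3,310.80 = $5,326.00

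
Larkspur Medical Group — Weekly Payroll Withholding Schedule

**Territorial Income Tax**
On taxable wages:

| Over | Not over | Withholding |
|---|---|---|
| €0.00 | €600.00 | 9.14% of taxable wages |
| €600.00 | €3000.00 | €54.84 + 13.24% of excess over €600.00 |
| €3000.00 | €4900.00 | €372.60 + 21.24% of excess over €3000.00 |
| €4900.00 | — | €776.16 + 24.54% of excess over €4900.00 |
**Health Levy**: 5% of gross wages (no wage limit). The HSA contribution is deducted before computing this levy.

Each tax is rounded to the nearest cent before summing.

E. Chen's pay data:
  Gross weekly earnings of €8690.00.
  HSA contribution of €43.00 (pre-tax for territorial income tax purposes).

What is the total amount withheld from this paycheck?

€2128.02

Territorial Income Tax: taxable = €8690.00 − €43.00 = €8647.00
  €776.16 + 24.54% × (€8647.00 − €4900.00) = €776.16 + 24.54% × €3747.00 = €1695.67
Health Levy: 5% × €8647.00 = €432.35
Total: €1695.67 + €432.35 = €2128.02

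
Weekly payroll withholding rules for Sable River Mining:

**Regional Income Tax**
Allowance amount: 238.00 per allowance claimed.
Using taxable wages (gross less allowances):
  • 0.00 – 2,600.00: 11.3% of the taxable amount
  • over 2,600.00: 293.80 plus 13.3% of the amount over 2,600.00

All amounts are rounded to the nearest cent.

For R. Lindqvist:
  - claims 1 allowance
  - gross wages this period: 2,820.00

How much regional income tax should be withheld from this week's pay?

Regional Income Tax: taxable = 2,820.00 − 1×238.00 = 2,582.00
  11.3% × 2,582.00 = 291.77

291.77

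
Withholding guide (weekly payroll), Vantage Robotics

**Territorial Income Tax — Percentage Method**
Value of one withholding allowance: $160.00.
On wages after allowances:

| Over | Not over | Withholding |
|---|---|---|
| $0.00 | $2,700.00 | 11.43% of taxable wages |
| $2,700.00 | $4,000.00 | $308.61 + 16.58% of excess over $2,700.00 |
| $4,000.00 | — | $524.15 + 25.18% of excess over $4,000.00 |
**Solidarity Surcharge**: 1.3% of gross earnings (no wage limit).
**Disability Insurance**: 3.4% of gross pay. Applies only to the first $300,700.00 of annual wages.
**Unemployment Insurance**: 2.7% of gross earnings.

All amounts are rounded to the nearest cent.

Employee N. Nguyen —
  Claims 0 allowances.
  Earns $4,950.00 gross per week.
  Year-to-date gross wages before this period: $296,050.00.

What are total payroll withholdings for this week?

$1,119.46

Territorial Income Tax: taxable = $4,950.00
  $524.15 + 25.18% × ($4,950.00 − $4,000.00) = $524.15 + 25.18% × $950.00 = $763.36
Solidarity Surcharge: 1.3% × $4,950.00 = $64.35
Disability Insurance: cap $300,700.00 − YTD $296,050.00 = $4,650.00 subject; 3.4% × $4,650.00 = $158.10
Unemployment Insurance: 2.7% × $4,950.00 = $133.65
Total: $763.36 + $64.35 + $158.10 + $133.65 = $1,119.46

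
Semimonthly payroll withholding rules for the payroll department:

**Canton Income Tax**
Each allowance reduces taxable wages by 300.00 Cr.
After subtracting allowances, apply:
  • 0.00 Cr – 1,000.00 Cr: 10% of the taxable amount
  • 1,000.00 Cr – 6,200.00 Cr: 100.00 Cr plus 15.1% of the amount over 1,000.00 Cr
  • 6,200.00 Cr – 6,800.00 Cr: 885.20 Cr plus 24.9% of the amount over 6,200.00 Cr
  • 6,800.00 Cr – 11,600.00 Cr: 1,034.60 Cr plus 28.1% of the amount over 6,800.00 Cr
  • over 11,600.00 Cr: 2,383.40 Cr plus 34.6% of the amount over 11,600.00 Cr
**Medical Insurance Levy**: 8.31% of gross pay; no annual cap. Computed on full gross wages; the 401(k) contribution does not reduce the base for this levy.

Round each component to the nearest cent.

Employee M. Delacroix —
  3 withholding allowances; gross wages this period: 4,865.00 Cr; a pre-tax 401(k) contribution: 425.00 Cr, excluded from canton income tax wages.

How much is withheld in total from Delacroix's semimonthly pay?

Canton Income Tax: taxable = 4,865.00 Cr − 425.00 Cr − 3×300.00 Cr = 3,540.00 Cr
  100.00 Cr + 15.1% × (3,540.00 Cr − 1,000.00 Cr) = 100.00 Cr + 15.1% × 2,540.00 Cr = 483.54 Cr
Medical Insurance Levy: 8.31% × 4,865.00 Cr = 404.28 Cr
Total: 483.54 Cr + 404.28 Cr = 887.82 Cr

887.82 Cr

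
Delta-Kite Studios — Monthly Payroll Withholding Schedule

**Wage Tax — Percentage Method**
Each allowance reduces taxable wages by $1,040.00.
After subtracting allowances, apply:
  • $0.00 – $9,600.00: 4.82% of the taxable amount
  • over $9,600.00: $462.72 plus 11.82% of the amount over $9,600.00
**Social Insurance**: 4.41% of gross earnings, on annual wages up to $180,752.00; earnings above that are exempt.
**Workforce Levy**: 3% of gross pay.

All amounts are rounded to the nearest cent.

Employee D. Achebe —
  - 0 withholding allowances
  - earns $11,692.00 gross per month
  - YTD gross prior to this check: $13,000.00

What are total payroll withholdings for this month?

$1,576.37

Wage Tax: taxable = $11,692.00
  $462.72 + 11.82% × ($11,692.00 − $9,600.00) = $462.72 + 11.82% × $2,092.00 = $709.99
Social Insurance: 4.41% × $11,692.00 = $515.62
Workforce Levy: 3% × $11,692.00 = $350.76
Total: $709.99 + $515.62 + $350.76 = $1,576.37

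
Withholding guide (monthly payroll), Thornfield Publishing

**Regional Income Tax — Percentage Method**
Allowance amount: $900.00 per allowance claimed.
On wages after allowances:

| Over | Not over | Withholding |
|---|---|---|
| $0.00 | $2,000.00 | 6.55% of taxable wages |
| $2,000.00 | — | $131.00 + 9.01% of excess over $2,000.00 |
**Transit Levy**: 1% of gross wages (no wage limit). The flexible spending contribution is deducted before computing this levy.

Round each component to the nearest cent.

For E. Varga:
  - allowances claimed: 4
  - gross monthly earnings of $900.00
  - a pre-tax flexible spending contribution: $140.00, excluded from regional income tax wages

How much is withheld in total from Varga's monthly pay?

Regional Income Tax: taxable = $900.00 − $140.00 − 4×$900.00 = $-2,840.00
  Taxable ≤ 0 → $0.00
Transit Levy: 1% × $760.00 = $7.60
Total: $0.00 + $7.60 = $7.60

$7.60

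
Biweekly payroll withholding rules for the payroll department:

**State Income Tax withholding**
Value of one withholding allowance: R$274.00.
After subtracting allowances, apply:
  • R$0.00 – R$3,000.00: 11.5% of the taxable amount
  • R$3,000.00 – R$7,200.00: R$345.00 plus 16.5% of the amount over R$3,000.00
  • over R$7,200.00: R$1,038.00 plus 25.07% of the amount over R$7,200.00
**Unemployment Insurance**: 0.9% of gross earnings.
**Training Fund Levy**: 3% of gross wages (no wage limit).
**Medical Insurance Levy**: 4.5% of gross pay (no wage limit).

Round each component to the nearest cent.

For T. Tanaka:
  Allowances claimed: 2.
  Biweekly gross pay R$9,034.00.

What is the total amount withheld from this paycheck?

State Income Tax: taxable = R$9,034.00 − 2×R$274.00 = R$8,486.00
  R$1,038.00 + 25.07% × (R$8,486.00 − R$7,200.00) = R$1,038.00 + 25.07% × R$1,286.00 = R$1,360.40
Unemployment Insurance: 0.9% × R$9,034.00 = R$81.31
Training Fund Levy: 3% × R$9,034.00 = R$271.02
Medical Insurance Levy: 4.5% × R$9,034.00 = R$406.53
Total: R$1,360.40 + R$81.31 + R$271.02 + R$406.53 = R$2,119.26

R$2,119.26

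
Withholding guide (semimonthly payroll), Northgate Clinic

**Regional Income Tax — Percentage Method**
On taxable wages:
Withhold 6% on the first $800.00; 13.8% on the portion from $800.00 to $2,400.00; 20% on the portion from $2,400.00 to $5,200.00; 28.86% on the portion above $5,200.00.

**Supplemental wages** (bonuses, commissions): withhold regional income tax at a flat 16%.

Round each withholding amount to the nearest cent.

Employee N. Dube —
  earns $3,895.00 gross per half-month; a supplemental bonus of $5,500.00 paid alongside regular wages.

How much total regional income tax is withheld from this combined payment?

$1,447.80

Regional Income Tax: taxable = $3,895.00
  $268.80 + 20% × ($3,895.00 − $2,400.00) = $268.80 + 20% × $1,495.00 = $567.80
Supplemental (16% flat on bonus): 16% × $5,500.00 = $880.00
Total regional income tax: $567.80 + $880.00 = $1,447.80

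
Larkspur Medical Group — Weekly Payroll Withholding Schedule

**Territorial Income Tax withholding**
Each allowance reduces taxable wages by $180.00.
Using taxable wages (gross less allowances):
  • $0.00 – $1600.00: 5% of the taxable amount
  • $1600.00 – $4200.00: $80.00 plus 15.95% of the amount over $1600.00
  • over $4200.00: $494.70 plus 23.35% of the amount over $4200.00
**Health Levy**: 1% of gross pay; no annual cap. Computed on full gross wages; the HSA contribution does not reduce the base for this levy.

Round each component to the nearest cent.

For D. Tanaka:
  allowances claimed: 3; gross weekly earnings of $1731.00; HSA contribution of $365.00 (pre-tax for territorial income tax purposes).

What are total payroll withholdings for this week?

$58.61

Territorial Income Tax: taxable = $1731.00 − $365.00 − 3×$180.00 = $826.00
  5% × $826.00 = $41.30
Health Levy: 1% × $1731.00 = $17.31
Total: $41.30 + $17.31 = $58.61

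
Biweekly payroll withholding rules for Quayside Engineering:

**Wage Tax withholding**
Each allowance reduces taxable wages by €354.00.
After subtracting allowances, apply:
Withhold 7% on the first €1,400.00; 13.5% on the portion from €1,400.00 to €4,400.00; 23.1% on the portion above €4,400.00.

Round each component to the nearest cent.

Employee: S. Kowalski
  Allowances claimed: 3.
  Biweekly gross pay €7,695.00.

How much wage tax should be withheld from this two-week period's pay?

€1,018.82

Wage Tax: taxable = €7,695.00 − 3×€354.00 = €6,633.00
  €503.00 + 23.1% × (€6,633.00 − €4,400.00) = €503.00 + 23.1% × €2,233.00 = €1,018.82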